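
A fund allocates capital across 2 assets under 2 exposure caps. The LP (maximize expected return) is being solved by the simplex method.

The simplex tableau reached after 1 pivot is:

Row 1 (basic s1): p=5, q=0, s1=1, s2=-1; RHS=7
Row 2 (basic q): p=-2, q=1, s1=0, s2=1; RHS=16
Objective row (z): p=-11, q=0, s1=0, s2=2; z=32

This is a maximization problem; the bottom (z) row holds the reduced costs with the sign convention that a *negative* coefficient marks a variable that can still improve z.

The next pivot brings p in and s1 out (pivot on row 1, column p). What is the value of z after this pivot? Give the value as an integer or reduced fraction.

Minimum ratio for p: 7/5 = 7/5.
z changes by −(z-row coeff of p)·ratio = −(-11)·(7/5) = 77/5.
New z = 32 + (77/5) = 237/5.

237/5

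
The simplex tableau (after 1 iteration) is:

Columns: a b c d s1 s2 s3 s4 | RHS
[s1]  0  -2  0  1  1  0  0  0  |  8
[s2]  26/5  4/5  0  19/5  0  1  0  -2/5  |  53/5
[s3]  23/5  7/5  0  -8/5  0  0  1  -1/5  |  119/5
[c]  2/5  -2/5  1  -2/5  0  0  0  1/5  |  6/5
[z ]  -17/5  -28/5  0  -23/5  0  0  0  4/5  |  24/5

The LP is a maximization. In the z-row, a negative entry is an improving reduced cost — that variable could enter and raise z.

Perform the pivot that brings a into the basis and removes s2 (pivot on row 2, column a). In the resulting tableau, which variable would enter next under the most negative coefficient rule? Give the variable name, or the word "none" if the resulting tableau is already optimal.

b

Pivot element 26/5. New z-row = old z-row − (-17/5)·(row 2/(26/5)).
Updated z-row coefficients: a: 0, b: -66/13, c: 0, d: -55/26, s1: 0, s2: 17/26, s3: 0, s4: 7/13.
The most negative is -66/13 in column b, so b would enter next.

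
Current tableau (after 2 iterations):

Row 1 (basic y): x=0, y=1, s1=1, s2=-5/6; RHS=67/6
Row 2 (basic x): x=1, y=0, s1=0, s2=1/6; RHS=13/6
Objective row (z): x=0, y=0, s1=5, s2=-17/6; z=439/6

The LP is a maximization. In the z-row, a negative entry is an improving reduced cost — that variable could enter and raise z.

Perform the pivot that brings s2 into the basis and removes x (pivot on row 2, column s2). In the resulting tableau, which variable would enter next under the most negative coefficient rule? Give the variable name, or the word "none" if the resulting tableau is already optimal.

Pivot element 1/6. New z-row = old z-row − (-17/6)·(row 2/(1/6)).
Updated z-row coefficients: x: 17, y: 0, s1: 5, s2: 0.
No coefficient is strictly negative; the tableau after this pivot is optimal.

none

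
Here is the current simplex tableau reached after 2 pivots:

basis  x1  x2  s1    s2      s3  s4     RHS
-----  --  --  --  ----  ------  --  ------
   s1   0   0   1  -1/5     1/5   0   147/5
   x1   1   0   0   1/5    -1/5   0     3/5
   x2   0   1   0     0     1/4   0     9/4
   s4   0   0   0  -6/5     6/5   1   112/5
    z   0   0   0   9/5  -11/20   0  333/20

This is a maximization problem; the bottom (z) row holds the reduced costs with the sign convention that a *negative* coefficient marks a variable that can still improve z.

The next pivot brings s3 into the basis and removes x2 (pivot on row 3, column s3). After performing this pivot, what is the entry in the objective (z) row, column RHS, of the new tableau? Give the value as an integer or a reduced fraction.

Pivot element is row 3, column s3: 1/4.
Normalize row 3: new (row 3, RHS) = (9/4)/(1/4) = 9.
z-row ← z-row − (-11/20)·(new row 3): 333/20 − (-11/20)·9 = 108/5.

108/5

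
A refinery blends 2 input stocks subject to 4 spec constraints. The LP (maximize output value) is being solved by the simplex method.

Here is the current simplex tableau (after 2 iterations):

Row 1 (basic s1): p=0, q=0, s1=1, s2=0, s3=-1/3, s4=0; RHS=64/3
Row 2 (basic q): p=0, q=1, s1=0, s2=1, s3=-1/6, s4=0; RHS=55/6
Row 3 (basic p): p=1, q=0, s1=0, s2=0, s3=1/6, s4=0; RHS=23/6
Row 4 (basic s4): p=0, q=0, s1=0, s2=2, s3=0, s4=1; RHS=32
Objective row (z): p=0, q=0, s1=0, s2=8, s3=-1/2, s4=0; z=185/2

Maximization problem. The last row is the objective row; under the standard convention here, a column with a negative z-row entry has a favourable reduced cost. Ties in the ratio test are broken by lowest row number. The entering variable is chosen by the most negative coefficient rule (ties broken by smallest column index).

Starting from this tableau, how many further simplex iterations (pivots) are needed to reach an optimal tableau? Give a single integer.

pivot: s3 in, p out → z = 104
No improving column remains; optimal.

1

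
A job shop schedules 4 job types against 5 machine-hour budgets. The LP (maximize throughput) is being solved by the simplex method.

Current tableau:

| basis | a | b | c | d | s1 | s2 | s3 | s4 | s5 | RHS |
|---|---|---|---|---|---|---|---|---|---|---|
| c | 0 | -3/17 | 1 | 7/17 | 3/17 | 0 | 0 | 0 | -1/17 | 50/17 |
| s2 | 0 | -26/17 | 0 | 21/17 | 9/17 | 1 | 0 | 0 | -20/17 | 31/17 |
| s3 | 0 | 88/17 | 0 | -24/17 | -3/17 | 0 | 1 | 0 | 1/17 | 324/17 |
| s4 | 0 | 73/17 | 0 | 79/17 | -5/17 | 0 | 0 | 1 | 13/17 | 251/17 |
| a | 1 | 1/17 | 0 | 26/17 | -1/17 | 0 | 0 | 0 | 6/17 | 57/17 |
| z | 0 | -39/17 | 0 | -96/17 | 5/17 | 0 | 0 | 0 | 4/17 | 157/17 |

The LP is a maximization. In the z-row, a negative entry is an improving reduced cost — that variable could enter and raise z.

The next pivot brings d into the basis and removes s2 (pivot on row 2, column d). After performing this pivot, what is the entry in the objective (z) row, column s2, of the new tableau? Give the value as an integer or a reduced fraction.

Pivot element is row 2, column d: 21/17.
Normalize row 2: new (row 2, s2) = 1/(21/17) = 17/21.
z-row ← z-row − (-96/17)·(new row 2): 0 − (-96/17)·(17/21) = 32/7.

32/7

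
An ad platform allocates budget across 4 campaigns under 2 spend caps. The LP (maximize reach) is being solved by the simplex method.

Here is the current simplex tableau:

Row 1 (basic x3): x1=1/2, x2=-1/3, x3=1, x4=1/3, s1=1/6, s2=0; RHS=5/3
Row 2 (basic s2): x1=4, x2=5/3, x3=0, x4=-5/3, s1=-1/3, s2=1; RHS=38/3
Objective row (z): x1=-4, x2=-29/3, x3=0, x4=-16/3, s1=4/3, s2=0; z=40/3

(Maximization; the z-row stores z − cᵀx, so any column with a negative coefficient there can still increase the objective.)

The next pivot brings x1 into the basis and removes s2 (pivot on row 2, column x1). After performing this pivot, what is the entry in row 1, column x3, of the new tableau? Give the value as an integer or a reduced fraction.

Pivot element is row 2, column x1: 4.
Normalize row 2: new (row 2, x3) = 0/4 = 0.
row 1 ← row 1 − (1/2)·(new row 2): 1 − (1/2)·0 = 1.

1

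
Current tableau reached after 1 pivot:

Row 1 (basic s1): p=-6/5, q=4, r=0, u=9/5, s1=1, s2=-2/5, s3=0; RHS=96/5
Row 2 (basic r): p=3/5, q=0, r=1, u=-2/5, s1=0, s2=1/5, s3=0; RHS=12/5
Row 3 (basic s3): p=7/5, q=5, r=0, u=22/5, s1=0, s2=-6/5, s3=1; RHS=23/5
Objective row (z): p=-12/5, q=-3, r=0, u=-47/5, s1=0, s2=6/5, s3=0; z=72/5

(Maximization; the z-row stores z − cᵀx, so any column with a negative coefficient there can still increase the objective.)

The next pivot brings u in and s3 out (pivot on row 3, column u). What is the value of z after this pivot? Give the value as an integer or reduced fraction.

533/22

Minimum ratio for u: (23/5)/(22/5) = 23/22.
z changes by −(z-row coeff of u)·ratio = −(-47/5)·(23/22) = 1081/110.
New z = 72/5 + (1081/110) = 533/22.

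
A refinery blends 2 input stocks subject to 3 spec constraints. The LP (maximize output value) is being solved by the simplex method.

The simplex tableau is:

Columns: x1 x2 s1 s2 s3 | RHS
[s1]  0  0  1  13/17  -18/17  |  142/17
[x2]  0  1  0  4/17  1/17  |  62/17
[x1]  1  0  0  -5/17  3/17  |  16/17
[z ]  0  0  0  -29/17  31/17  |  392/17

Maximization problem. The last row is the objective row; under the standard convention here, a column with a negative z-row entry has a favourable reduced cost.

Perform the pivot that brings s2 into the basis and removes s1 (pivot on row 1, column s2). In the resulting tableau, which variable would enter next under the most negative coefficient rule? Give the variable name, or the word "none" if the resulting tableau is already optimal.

Pivot element 13/17. New z-row = old z-row − (-29/17)·(row 1/(13/17)).
Updated z-row coefficients: x1: 0, x2: 0, s1: 29/13, s2: 0, s3: -7/13.
The most negative is -7/13 in column s3, so s3 would enter next.

s3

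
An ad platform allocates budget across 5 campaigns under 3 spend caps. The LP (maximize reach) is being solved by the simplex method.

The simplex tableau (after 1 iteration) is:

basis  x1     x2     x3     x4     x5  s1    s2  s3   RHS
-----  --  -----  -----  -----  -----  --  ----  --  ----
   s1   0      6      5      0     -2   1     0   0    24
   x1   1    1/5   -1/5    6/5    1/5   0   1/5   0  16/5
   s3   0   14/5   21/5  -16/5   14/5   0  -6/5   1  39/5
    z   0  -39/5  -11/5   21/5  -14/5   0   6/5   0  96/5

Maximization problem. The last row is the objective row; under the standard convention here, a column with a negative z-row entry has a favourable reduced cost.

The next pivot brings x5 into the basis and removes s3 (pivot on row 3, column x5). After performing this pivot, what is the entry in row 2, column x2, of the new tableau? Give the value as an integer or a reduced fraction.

Pivot element is row 3, column x5: 14/5.
Normalize row 3: new (row 3, x2) = (14/5)/(14/5) = 1.
row 2 ← row 2 − (1/5)·(new row 3): 1/5 − (1/5)·1 = 0.

0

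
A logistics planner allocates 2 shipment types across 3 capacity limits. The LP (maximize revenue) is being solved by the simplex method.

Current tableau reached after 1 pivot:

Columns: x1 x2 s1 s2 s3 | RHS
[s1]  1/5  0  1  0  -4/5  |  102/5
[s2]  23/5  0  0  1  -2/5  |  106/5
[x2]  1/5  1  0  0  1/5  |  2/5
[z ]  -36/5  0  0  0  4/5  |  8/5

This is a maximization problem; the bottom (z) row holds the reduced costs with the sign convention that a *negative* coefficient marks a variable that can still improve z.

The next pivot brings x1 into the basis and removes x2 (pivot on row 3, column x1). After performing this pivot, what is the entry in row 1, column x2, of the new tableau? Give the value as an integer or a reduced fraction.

Pivot element is row 3, column x1: 1/5.
Normalize row 3: new (row 3, x2) = 1/(1/5) = 5.
row 1 ← row 1 − (1/5)·(new row 3): 0 − (1/5)·5 = -1.

-1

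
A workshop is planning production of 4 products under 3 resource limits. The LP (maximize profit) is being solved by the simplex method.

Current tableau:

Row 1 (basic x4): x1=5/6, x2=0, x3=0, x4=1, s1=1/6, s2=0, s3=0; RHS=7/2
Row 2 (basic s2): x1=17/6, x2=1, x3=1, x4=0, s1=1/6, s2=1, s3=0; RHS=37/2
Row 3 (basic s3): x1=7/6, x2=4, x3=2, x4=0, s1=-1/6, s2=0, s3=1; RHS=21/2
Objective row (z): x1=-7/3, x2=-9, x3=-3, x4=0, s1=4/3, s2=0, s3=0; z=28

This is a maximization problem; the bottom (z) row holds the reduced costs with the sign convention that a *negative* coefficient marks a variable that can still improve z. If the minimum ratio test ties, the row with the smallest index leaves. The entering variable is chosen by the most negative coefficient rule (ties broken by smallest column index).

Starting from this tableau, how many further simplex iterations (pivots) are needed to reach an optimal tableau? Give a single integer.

1

pivot: x2 in, s3 out → z = 413/8
No improving column remains; optimal.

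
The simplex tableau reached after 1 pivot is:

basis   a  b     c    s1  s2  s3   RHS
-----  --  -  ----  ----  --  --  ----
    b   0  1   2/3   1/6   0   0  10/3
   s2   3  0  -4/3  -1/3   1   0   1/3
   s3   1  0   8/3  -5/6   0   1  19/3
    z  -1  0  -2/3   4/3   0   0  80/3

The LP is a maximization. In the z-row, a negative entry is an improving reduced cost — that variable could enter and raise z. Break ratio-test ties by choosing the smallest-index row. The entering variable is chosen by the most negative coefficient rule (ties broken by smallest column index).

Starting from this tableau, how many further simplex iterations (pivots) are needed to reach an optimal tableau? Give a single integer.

2

pivot: a in, s2 out → z = 241/9
pivot: c in, s3 out → z = 29
No improving column remains; optimal.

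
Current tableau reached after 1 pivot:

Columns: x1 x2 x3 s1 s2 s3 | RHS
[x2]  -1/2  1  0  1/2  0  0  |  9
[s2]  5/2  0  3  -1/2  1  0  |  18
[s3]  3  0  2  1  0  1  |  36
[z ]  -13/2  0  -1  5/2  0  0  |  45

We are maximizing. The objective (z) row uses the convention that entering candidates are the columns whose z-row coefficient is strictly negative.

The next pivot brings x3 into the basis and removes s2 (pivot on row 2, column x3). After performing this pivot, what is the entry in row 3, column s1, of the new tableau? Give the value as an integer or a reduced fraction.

4/3

Pivot element is row 2, column x3: 3.
Normalize row 2: new (row 2, s1) = (-1/2)/3 = -1/6.
row 3 ← row 3 − 2·(new row 2): 1 − 2·(-1/6) = 4/3.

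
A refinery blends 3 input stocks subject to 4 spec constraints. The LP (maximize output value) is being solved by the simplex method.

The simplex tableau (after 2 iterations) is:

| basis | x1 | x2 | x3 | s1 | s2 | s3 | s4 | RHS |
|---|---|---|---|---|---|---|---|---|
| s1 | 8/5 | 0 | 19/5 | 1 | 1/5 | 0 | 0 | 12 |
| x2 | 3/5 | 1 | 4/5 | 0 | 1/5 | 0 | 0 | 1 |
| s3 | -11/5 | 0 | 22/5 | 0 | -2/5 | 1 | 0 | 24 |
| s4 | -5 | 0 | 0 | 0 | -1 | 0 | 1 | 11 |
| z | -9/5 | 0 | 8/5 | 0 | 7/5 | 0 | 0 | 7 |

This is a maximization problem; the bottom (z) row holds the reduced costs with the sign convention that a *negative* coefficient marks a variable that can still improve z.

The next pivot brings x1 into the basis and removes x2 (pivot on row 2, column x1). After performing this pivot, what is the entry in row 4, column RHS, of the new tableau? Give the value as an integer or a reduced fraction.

58/3

Pivot element is row 2, column x1: 3/5.
Normalize row 2: new (row 2, RHS) = 1/(3/5) = 5/3.
row 4 ← row 4 − (-5)·(new row 2): 11 − (-5)·(5/3) = 58/3.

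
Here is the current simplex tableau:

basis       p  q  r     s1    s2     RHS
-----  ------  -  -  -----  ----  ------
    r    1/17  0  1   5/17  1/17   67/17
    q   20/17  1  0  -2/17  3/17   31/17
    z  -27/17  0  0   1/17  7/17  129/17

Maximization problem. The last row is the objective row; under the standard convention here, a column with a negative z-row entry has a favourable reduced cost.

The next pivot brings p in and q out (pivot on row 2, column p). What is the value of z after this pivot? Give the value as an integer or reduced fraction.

201/20

Minimum ratio for p: (31/17)/(20/17) = 31/20.
z changes by −(z-row coeff of p)·ratio = −(-27/17)·(31/20) = 837/340.
New z = 129/17 + (837/340) = 201/20.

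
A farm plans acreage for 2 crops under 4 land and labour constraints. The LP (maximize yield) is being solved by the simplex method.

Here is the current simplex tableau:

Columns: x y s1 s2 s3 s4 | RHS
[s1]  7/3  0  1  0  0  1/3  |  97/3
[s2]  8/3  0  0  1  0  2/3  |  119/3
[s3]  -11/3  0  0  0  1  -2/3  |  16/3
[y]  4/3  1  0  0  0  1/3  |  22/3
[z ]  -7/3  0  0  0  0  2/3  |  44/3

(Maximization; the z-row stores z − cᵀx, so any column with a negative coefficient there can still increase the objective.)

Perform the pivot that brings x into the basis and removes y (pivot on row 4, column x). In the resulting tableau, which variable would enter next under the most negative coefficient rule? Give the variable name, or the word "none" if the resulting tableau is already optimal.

none

Pivot element 4/3. New z-row = old z-row − (-7/3)·(row 4/(4/3)).
Updated z-row coefficients: x: 0, y: 7/4, s1: 0, s2: 0, s3: 0, s4: 5/4.
No coefficient is strictly negative; the tableau after this pivot is optimal.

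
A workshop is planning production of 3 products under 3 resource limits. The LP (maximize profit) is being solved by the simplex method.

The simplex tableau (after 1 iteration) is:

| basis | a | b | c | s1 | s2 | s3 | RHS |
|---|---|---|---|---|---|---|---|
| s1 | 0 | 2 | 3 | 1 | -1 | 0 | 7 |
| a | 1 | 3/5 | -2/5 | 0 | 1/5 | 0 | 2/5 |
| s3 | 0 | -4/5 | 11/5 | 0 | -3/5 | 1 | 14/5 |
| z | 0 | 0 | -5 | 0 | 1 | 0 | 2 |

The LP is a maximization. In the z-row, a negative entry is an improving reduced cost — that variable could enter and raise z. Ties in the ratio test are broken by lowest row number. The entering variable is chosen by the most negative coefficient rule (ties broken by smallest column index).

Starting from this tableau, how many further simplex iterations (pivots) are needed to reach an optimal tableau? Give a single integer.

3

pivot: c in, s3 out → z = 92/11
pivot: b in, s1 out → z = 174/17
pivot: s2 in, a out → z = 12
No improving column remains; optimal.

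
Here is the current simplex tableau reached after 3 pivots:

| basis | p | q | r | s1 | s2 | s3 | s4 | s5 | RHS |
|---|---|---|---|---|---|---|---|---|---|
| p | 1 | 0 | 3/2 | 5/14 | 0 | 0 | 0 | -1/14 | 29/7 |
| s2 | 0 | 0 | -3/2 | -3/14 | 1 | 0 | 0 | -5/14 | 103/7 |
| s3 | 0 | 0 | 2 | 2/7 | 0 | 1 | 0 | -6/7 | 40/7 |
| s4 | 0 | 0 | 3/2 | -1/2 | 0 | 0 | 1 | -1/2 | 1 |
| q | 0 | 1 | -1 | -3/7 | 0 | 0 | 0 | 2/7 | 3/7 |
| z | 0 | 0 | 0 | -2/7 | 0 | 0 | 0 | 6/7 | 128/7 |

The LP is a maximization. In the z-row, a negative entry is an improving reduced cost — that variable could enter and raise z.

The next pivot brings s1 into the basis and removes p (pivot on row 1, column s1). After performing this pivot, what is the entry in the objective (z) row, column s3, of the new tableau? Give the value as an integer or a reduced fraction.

Pivot element is row 1, column s1: 5/14.
Normalize row 1: new (row 1, s3) = 0/(5/14) = 0.
z-row ← z-row − (-2/7)·(new row 1): 0 − (-2/7)·0 = 0.

0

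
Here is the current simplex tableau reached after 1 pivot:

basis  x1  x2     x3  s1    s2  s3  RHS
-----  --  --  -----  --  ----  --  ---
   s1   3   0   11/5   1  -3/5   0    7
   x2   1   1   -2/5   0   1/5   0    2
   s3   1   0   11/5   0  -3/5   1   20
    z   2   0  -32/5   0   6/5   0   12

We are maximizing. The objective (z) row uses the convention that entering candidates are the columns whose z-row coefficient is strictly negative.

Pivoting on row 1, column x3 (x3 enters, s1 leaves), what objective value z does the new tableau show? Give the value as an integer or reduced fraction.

Minimum ratio for x3: 7/(11/5) = 35/11.
z changes by −(z-row coeff of x3)·ratio = −(-32/5)·(35/11) = 224/11.
New z = 12 + (224/11) = 356/11.

356/11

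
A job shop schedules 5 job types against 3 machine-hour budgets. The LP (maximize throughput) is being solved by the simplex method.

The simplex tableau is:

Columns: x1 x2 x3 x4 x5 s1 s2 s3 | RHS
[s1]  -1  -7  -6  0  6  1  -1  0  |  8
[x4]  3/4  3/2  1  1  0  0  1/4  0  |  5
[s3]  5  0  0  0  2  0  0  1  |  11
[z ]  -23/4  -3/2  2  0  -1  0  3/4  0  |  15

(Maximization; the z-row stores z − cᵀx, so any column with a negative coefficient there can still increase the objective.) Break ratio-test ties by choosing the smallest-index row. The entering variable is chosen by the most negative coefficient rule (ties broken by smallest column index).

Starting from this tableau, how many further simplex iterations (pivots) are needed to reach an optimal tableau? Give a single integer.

2

pivot: x1 in, s3 out → z = 553/20
pivot: x2 in, x4 out → z = 31
No improving column remains; optimal.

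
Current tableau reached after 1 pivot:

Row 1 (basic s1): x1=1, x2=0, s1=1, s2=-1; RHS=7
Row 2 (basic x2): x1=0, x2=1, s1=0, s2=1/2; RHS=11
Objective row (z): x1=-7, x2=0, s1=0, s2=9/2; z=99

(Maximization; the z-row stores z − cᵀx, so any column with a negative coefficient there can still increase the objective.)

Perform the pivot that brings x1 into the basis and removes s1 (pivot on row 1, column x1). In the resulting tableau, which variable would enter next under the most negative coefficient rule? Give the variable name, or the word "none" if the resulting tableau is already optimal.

s2

Pivot element 1. New z-row = old z-row − (-7)·(row 1/1).
Updated z-row coefficients: x1: 0, x2: 0, s1: 7, s2: -5/2.
The most negative is -5/2 in column s2, so s2 would enter next.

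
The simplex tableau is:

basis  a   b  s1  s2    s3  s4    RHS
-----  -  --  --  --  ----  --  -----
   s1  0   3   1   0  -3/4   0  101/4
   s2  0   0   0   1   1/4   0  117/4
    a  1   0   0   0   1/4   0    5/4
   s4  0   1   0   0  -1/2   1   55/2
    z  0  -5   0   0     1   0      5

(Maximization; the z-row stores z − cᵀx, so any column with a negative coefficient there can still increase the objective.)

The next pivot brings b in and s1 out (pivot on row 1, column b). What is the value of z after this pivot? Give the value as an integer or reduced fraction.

Minimum ratio for b: (101/4)/3 = 101/12.
z changes by −(z-row coeff of b)·ratio = −(-5)·(101/12) = 505/12.
New z = 5 + (505/12) = 565/12.

565/12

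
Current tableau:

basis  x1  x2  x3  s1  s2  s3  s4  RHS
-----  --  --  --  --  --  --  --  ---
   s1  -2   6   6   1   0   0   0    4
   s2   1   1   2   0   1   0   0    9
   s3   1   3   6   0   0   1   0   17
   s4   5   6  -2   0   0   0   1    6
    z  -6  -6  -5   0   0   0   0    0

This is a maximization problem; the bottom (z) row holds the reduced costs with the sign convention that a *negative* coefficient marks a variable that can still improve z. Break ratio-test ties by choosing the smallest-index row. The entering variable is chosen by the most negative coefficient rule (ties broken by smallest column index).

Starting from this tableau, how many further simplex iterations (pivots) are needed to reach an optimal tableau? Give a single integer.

pivot: x1 in, s4 out → z = 36/5
pivot: x3 in, s1 out → z = 212/13
No improving column remains; optimal.

2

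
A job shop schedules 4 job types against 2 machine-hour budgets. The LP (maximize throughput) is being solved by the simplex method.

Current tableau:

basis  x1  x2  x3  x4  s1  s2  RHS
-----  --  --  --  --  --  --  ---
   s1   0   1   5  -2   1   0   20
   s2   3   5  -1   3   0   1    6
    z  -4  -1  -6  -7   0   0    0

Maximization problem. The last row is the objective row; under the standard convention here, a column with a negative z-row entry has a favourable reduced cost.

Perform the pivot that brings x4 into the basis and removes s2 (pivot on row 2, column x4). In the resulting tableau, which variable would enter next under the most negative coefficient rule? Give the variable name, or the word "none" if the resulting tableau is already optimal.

Pivot element 3. New z-row = old z-row − (-7)·(row 2/3).
Updated z-row coefficients: x1: 3, x2: 32/3, x3: -25/3, x4: 0, s1: 0, s2: 7/3.
The most negative is -25/3 in column x3, so x3 would enter next.

x3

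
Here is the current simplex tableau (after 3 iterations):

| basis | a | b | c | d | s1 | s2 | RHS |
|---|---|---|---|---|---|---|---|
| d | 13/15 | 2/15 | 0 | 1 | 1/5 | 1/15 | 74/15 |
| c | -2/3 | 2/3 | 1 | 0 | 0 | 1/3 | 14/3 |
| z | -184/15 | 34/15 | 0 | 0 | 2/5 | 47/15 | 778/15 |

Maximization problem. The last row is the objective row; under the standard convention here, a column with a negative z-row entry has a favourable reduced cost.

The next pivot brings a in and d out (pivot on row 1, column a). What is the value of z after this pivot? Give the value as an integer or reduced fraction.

Minimum ratio for a: (74/15)/(13/15) = 74/13.
z changes by −(z-row coeff of a)·ratio = −(-184/15)·(74/13) = 13616/195.
New z = 778/15 + (13616/195) = 1582/13.

1582/13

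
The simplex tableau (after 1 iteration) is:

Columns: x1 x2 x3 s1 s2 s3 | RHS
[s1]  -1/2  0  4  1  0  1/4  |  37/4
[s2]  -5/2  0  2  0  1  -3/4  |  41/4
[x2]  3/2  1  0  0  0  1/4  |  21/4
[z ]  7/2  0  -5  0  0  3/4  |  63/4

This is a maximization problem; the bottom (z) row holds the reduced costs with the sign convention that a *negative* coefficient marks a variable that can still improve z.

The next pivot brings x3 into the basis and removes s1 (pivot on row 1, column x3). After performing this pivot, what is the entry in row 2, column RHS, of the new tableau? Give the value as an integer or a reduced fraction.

45/8

Pivot element is row 1, column x3: 4.
Normalize row 1: new (row 1, RHS) = (37/4)/4 = 37/16.
row 2 ← row 2 − 2·(new row 1): 41/4 − 2·(37/16) = 45/8.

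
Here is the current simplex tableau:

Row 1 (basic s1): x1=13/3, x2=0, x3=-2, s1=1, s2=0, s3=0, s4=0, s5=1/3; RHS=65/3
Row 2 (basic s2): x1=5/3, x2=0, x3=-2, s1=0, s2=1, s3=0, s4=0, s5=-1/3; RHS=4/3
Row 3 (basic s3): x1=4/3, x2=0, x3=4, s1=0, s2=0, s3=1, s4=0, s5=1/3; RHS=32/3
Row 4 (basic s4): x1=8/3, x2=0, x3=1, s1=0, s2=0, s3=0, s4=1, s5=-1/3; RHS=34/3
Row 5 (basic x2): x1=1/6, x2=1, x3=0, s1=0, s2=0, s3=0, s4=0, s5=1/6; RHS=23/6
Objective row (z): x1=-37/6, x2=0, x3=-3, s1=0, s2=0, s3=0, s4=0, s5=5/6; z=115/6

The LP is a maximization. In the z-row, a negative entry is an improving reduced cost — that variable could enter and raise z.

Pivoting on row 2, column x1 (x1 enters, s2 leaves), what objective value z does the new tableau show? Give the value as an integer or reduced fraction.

241/10

Minimum ratio for x1: (4/3)/(5/3) = 4/5.
z changes by −(z-row coeff of x1)·ratio = −(-37/6)·(4/5) = 74/15.
New z = 115/6 + (74/15) = 241/10.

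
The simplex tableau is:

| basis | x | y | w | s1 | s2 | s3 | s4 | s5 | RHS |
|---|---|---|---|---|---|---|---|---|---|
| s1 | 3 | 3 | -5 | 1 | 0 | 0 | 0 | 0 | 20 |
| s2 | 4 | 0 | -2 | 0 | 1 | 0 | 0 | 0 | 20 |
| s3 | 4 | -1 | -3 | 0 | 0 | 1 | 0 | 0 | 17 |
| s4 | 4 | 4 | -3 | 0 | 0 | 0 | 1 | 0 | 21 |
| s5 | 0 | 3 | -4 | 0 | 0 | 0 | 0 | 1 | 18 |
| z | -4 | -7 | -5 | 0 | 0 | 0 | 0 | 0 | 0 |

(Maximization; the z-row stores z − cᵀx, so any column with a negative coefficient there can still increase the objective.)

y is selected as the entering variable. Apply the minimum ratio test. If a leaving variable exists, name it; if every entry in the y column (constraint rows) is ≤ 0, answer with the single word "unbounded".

Ratios: row 1 (s1): 20/3 = 20/3; row 2 (s2): entry 0 ≤ 0, skip; row 3 (s3): entry -1 ≤ 0, skip; row 4 (s4): 21/4 = 21/4; row 5 (s5): 18/3 = 6.
Minimum ratio is in the s4 row, so s4 leaves.

s4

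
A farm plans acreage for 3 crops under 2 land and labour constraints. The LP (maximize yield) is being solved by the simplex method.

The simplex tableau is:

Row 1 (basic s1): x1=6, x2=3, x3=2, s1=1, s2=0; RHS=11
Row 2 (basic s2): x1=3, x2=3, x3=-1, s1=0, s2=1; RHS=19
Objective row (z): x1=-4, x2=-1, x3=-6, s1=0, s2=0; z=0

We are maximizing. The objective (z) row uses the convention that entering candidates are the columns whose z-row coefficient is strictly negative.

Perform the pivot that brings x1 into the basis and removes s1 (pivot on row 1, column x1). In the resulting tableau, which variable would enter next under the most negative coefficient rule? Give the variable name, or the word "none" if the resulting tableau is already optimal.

Pivot element 6. New z-row = old z-row − (-4)·(row 1/6).
Updated z-row coefficients: x1: 0, x2: 1, x3: -14/3, s1: 2/3, s2: 0.
The most negative is -14/3 in column x3, so x3 would enter next.

x3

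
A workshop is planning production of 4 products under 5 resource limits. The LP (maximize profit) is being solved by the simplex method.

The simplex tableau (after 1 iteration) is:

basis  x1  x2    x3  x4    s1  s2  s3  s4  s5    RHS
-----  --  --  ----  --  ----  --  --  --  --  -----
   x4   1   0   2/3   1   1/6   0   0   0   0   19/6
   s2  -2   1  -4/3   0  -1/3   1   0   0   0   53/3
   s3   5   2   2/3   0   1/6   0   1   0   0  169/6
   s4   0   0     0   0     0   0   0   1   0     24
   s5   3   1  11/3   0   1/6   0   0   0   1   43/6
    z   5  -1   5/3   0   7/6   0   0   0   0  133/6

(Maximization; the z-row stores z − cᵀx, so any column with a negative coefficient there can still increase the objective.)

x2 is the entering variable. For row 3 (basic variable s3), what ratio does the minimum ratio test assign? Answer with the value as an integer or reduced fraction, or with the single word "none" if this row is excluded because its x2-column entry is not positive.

169/12

Ratio = RHS / (x2 entry) = (169/6) / 2 = 169/12.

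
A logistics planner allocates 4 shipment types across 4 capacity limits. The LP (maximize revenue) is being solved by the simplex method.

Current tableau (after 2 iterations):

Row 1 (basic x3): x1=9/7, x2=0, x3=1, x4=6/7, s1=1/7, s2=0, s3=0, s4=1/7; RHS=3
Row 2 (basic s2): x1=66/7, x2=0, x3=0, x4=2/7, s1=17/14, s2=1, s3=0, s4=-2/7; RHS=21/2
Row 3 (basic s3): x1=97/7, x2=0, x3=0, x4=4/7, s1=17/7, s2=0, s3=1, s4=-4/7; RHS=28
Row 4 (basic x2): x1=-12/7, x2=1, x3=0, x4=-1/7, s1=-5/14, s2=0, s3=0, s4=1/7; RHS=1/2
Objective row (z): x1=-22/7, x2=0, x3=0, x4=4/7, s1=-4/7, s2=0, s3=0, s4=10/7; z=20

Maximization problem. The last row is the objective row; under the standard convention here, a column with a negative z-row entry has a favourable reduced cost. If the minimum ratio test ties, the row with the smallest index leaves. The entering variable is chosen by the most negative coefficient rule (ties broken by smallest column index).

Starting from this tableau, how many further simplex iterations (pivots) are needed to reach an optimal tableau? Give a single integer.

pivot: x1 in, s2 out → z = 47/2
pivot: s1 in, x1 out → z = 424/17
No improving column remains; optimal.

2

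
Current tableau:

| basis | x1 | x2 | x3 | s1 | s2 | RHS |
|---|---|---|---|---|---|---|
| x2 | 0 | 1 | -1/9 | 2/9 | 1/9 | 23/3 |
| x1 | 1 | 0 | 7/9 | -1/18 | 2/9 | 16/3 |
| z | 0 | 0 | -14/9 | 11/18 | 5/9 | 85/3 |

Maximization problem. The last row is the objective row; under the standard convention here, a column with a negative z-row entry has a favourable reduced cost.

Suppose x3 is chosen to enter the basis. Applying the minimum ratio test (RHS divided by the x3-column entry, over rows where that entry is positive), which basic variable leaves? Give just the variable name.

x1

Ratios: row 1 (x2): entry -1/9 ≤ 0, skip; row 2 (x1): (16/3)/(7/9) = 48/7.
Minimum ratio 48/7 is in the x1 row, so x1 leaves.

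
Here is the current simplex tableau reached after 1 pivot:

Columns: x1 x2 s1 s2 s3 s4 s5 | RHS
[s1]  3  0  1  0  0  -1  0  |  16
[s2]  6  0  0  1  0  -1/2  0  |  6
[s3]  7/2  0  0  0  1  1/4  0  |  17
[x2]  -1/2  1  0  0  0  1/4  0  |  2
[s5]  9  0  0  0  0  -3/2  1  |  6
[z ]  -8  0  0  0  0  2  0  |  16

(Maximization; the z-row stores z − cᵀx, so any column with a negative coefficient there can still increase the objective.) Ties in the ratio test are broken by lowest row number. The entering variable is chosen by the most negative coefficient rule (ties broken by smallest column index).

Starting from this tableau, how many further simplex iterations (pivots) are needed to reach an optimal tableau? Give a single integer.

pivot: x1 in, s5 out → z = 64/3
No improving column remains; optimal.

1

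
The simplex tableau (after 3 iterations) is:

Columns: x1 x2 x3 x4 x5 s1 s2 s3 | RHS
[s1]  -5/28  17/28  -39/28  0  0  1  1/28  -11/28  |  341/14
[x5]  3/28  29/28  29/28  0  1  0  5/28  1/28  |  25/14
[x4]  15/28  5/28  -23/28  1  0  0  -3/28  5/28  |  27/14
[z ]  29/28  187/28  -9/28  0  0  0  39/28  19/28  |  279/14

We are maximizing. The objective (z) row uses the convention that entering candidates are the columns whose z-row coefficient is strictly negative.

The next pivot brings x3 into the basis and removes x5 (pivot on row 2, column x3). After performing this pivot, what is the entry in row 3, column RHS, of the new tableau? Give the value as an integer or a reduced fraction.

97/29

Pivot element is row 2, column x3: 29/28.
Normalize row 2: new (row 2, RHS) = (25/14)/(29/28) = 50/29.
row 3 ← row 3 − (-23/28)·(new row 2): 27/14 − (-23/28)·(50/29) = 97/29.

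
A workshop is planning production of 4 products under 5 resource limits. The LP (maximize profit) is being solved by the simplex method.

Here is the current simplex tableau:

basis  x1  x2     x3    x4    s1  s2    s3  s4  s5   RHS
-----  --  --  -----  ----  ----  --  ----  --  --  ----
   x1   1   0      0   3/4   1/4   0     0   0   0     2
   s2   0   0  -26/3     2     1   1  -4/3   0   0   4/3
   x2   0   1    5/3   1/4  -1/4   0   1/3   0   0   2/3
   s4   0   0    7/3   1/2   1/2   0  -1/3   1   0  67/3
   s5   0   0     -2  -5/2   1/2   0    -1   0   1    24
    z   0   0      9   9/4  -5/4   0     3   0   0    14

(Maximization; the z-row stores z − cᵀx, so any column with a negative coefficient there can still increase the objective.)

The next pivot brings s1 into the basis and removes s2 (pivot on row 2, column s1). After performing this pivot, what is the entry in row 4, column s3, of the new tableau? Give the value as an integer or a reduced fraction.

1/3

Pivot element is row 2, column s1: 1.
Normalize row 2: new (row 2, s3) = (-4/3)/1 = -4/3.
row 4 ← row 4 − (1/2)·(new row 2): -1/3 − (1/2)·(-4/3) = 1/3.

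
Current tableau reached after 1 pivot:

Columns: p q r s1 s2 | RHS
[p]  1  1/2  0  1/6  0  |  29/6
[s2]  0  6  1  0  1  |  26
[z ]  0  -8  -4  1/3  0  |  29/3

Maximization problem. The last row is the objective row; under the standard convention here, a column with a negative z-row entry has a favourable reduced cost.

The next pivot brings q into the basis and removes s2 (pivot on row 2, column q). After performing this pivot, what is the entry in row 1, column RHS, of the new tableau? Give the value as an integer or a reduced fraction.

Pivot element is row 2, column q: 6.
Normalize row 2: new (row 2, RHS) = 26/6 = 13/3.
row 1 ← row 1 − (1/2)·(new row 2): 29/6 − (1/2)·(13/3) = 8/3.

8/3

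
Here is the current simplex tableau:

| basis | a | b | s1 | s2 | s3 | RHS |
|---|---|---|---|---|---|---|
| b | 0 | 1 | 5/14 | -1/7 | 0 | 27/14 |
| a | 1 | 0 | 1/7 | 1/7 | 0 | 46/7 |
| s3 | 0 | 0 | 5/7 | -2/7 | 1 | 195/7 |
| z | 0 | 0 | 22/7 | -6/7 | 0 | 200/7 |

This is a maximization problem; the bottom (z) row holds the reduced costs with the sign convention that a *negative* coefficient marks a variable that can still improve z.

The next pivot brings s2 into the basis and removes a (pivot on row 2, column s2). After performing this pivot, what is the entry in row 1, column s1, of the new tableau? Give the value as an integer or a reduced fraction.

1/2

Pivot element is row 2, column s2: 1/7.
Normalize row 2: new (row 2, s1) = (1/7)/(1/7) = 1.
row 1 ← row 1 − (-1/7)·(new row 2): 5/14 − (-1/7)·1 = 1/2.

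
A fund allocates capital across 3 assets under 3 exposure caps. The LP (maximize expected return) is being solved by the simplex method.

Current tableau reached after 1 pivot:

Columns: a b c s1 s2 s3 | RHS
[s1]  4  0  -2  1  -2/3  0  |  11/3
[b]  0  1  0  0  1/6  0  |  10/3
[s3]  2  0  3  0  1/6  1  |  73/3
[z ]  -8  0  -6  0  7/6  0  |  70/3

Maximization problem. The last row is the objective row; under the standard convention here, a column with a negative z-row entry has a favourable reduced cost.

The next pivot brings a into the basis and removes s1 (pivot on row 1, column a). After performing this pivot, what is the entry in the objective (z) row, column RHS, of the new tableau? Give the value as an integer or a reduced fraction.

Pivot element is row 1, column a: 4.
Normalize row 1: new (row 1, RHS) = (11/3)/4 = 11/12.
z-row ← z-row − (-8)·(new row 1): 70/3 − (-8)·(11/12) = 92/3.

92/3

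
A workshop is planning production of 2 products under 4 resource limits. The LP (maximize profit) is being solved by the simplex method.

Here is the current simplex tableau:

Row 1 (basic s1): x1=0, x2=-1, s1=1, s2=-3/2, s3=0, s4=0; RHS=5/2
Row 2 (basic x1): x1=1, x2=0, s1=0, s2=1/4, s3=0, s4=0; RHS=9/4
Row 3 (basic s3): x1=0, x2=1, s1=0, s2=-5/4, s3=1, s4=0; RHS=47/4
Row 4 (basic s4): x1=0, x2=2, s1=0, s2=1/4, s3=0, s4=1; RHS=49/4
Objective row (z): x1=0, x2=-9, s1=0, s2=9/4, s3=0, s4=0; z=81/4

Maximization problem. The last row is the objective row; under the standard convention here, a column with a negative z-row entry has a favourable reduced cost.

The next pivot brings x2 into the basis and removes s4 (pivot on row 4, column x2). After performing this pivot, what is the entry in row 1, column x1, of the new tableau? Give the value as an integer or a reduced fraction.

Pivot element is row 4, column x2: 2.
Normalize row 4: new (row 4, x1) = 0/2 = 0.
row 1 ← row 1 − (-1)·(new row 4): 0 − (-1)·0 = 0.

0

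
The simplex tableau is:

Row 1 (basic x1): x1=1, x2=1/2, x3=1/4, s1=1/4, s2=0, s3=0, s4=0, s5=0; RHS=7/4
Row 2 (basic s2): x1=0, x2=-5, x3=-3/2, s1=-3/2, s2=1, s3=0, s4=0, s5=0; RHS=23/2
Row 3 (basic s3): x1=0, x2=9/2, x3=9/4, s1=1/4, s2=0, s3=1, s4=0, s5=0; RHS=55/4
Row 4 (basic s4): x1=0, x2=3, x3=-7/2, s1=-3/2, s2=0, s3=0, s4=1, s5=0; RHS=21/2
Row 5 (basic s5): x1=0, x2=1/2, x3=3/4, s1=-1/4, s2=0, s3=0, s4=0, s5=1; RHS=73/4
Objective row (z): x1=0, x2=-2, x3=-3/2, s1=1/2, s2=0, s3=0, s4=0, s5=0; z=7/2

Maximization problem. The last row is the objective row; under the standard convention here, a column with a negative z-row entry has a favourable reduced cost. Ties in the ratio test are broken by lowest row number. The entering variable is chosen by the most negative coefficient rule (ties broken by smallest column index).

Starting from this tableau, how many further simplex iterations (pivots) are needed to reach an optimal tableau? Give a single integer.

pivot: x2 in, s3 out → z = 173/18
pivot: x3 in, x2 out → z = 38/3
No improving column remains; optimal.

2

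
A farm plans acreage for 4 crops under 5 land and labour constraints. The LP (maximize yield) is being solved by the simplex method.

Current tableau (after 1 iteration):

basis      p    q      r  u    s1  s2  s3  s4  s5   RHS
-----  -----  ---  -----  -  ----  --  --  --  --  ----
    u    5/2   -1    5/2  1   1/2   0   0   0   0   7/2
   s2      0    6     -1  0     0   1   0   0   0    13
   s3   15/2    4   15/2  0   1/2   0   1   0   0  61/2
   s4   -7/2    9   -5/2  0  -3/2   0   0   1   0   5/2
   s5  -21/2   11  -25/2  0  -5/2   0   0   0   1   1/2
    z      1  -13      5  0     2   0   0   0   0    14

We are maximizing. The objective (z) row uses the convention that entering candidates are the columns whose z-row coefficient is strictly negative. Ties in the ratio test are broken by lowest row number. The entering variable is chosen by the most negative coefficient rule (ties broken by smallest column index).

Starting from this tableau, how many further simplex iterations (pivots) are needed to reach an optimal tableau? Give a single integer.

pivot: q in, s5 out → z = 321/22
pivot: p in, s4 out → z = 2159/112
pivot: s5 in, u out → z = 945/38
No improving column remains; optimal.

3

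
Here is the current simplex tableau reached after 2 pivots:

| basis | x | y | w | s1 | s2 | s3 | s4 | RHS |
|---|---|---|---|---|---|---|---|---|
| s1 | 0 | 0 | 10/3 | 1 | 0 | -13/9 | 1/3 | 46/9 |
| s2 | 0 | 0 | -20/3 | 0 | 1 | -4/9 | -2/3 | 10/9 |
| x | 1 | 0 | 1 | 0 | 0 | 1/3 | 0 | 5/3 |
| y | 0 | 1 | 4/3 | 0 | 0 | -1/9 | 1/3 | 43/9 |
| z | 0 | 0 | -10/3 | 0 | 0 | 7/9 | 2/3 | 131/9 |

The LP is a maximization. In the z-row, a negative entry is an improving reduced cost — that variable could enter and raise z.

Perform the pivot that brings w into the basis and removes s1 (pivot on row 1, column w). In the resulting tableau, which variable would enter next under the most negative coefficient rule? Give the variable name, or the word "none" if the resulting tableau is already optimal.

s3

Pivot element 10/3. New z-row = old z-row − (-10/3)·(row 1/(10/3)).
Updated z-row coefficients: x: 0, y: 0, w: 0, s1: 1, s2: 0, s3: -2/3, s4: 1.
The most negative is -2/3 in column s3, so s3 would enter next.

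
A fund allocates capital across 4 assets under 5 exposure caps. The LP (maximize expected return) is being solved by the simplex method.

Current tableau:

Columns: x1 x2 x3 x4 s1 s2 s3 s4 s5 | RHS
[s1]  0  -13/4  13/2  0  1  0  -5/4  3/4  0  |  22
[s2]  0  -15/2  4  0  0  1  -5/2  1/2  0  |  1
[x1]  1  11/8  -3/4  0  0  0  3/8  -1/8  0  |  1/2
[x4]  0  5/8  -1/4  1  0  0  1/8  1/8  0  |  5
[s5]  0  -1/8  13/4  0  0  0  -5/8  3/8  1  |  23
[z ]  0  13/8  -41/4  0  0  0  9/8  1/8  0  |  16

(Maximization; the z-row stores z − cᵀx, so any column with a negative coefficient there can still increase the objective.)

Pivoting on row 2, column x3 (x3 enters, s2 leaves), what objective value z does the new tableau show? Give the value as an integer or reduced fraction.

297/16

Minimum ratio for x3: 1/4 = 1/4.
z changes by −(z-row coeff of x3)·ratio = −(-41/4)·(1/4) = 41/16.
New z = 16 + (41/16) = 297/16.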